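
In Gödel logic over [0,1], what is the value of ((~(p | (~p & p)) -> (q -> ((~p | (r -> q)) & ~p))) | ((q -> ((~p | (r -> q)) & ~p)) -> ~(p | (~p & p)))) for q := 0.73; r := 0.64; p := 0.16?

1.00

~p: Gödel ¬ of 0.16 = 0 (operand ≠ 0)
(~p & p) = min(0, 0.16) = 0
(p | (~p & p)) = max(0.16, 0) = 0.16
~(p | (~p & p)): Gödel ¬ of 0.16 = 0 (operand ≠ 0)
~p: Gödel ¬ of 0.16 = 0 (operand ≠ 0)
(r -> q): 0.64 ≤ 0.73, so result = 1
(~p | (r -> q)) = max(0, 1) = 1
~p: Gödel ¬ of 0.16 = 0 (operand ≠ 0)
((~p | (r -> q)) & ~p) = min(1, 0) = 0
(q -> ((~p | (r -> q)) & ~p)): 0.73 > 0, so result = 0
(~(p | (~p & p)) -> (q -> ((~p | (r -> q)) & ~p))): 0 ≤ 0, so result = 1
~p: Gödel ¬ of 0.16 = 0 (operand ≠ 0)
(r -> q): 0.64 ≤ 0.73, so result = 1
(~p | (r -> q)) = max(0, 1) = 1
~p: Gödel ¬ of 0.16 = 0 (operand ≠ 0)
((~p | (r -> q)) & ~p) = min(1, 0) = 0
(q -> ((~p | (r -> q)) & ~p)): 0.73 > 0, so result = 0
~p: Gödel ¬ of 0.16 = 0 (operand ≠ 0)
(~p & p) = min(0, 0.16) = 0
(p | (~p & p)) = max(0.16, 0) = 0.16
~(p | (~p & p)): Gödel ¬ of 0.16 = 0 (operand ≠ 0)
((q -> ((~p | (r -> q)) & ~p)) -> ~(p | (~p & p))): 0 ≤ 0, so result = 1
((~(p | (~p & p)) -> (q -> ((~p | (r -> q)) & ~p))) | ((q -> ((~p | (r -> q)) & ~p)) -> ~(p | (~p & p)))) = max(1, 1) = 1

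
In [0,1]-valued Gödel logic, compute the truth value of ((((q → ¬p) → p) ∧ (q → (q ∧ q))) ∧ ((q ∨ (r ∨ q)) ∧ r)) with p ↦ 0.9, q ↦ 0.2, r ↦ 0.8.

0.80

¬p: Gödel ¬ of 0.9 = 0 (operand ≠ 0)
(q → ¬p): 0.2 > 0, so result = 0
((q → ¬p) → p): 0 ≤ 0.9, so result = 1
(q ∧ q) = min(0.2, 0.2) = 0.2
(q → (q ∧ q)): 0.2 ≤ 0.2, so result = 1
(((q → ¬p) → p) ∧ (q → (q ∧ q))) = min(1, 1) = 1
(r ∨ q) = max(0.8, 0.2) = 0.8
(q ∨ (r ∨ q)) = max(0.2, 0.8) = 0.8
((q ∨ (r ∨ q)) ∧ r) = min(0.8, 0.8) = 0.8
((((q → ¬p) → p) ∧ (q → (q ∧ q))) ∧ ((q ∨ (r ∨ q)) ∧ r)) = min(1, 0.8) = 0.8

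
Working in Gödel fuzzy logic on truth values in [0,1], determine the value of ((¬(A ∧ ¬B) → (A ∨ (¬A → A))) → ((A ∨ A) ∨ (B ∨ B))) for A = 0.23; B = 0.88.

¬B: Gödel ¬ of 0.88 = 0 (operand ≠ 0)
(A ∧ ¬B) = min(0.23, 0) = 0
¬(A ∧ ¬B): Gödel ¬ of 0 = 1 (operand is 0)
¬A: Gödel ¬ of 0.23 = 0 (operand ≠ 0)
(¬A → A): 0 ≤ 0.23, so result = 1
(A ∨ (¬A → A)) = max(0.23, 1) = 1
(¬(A ∧ ¬B) → (A ∨ (¬A → A))): 1 ≤ 1, so result = 1
(A ∨ A) = max(0.23, 0.23) = 0.23
(B ∨ B) = max(0.88, 0.88) = 0.88
((A ∨ A) ∨ (B ∨ B)) = max(0.23, 0.88) = 0.88
((¬(A ∧ ¬B) → (A ∨ (¬A → A))) → ((A ∨ A) ∨ (B ∨ B))): 1 > 0.88, so result = 0.88

0.88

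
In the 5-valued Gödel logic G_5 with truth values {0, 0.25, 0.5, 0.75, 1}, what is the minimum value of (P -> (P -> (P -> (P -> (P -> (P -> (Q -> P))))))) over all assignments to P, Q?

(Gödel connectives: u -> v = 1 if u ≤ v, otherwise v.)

1.00

Every assignment gives 1. For instance at P = 0, Q = 0:
  (Q -> P): 0 ≤ 0, so result = 1
  (P -> (Q -> P)): 0 ≤ 1, so result = 1
  (P -> (P -> (Q -> P))): 0 ≤ 1, so result = 1
  (P -> (P -> (P -> (Q -> P)))): 0 ≤ 1, so result = 1
  (P -> (P -> (P -> (P -> (Q -> P))))): 0 ≤ 1, so result = 1
  (P -> (P -> (P -> (P -> (P -> (Q -> P)))))): 0 ≤ 1, so result = 1
  (P -> (P -> (P -> (P -> (P -> (P -> (Q -> P))))))): 0 ≤ 1, so result = 1
All 25 assignments give value 1 — the formula is a G_5-tautology.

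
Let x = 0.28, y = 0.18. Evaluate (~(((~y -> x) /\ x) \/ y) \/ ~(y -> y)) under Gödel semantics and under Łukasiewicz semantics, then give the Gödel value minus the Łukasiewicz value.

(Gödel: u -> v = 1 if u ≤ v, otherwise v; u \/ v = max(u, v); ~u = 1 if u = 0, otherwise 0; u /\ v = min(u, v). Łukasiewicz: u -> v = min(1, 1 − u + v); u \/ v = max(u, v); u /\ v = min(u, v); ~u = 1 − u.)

-0.72

Gödel evaluation:
  ~y: Gödel ¬ of 0.18 = 0 (operand ≠ 0)
  (~y -> x): 0 ≤ 0.28, so result = 1
  ((~y -> x) /\ x) = min(1, 0.28) = 0.28
  (((~y -> x) /\ x) \/ y) = max(0.28, 0.18) = 0.28
  ~(((~y -> x) /\ x) \/ y): Gödel ¬ of 0.28 = 0 (operand ≠ 0)
  (y -> y): 0.18 ≤ 0.18, so result = 1
  ~(y -> y): Gödel ¬ of 1 = 0 (operand ≠ 0)
  (~(((~y -> x) /\ x) \/ y) \/ ~(y -> y)) = max(0, 0) = 0
  Gödel value = 0
Łukasiewicz evaluation:
  ~y: Łukasiewicz ¬ gives 1 − 0.18 = 0.82
  (~y -> x): min(1, 1 − 0.82 + 0.28) = 0.46
  ((~y -> x) /\ x) = min(0.46, 0.28) = 0.28
  (((~y -> x) /\ x) \/ y) = max(0.28, 0.18) = 0.28
  ~(((~y -> x) /\ x) \/ y): Łukasiewicz ¬ gives 1 − 0.28 = 0.72
  (y -> y): min(1, 1 − 0.18 + 0.18) = 1
  ~(y -> y): Łukasiewicz ¬ gives 1 − 1 = 0
  (~(((~y -> x) /\ x) \/ y) \/ ~(y -> y)) = max(0.72, 0) = 0.72
  Łukasiewicz value = 0.72
Difference: 0 − 0.72 = -0.72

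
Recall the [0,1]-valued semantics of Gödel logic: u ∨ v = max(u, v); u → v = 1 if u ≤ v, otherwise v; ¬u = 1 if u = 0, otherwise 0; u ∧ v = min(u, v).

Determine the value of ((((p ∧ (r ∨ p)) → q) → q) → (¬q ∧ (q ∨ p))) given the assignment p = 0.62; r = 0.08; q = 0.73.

(r ∨ p) = max(0.08, 0.62) = 0.62
(p ∧ (r ∨ p)) = min(0.62, 0.62) = 0.62
((p ∧ (r ∨ p)) → q): 0.62 ≤ 0.73, so result = 1
(((p ∧ (r ∨ p)) → q) → q): 1 > 0.73, so result = 0.73
¬q: Gödel ¬ of 0.73 = 0 (operand ≠ 0)
(q ∨ p) = max(0.73, 0.62) = 0.73
(¬q ∧ (q ∨ p)) = min(0, 0.73) = 0
((((p ∧ (r ∨ p)) → q) → q) → (¬q ∧ (q ∨ p))): 0.73 > 0, so result = 0

0.00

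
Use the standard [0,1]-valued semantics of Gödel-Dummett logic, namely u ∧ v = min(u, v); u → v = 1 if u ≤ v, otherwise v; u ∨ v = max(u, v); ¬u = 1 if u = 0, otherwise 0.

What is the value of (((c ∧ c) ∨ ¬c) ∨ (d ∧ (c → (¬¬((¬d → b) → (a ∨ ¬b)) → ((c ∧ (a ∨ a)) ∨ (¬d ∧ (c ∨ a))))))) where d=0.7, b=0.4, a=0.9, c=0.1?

0.70

(c ∧ c) = min(0.1, 0.1) = 0.1
¬c: Gödel ¬ of 0.1 = 0 (operand ≠ 0)
((c ∧ c) ∨ ¬c) = max(0.1, 0) = 0.1
¬d: Gödel ¬ of 0.7 = 0 (operand ≠ 0)
(¬d → b): 0 ≤ 0.4, so result = 1
¬b: Gödel ¬ of 0.4 = 0 (operand ≠ 0)
(a ∨ ¬b) = max(0.9, 0) = 0.9
((¬d → b) → (a ∨ ¬b)): 1 > 0.9, so result = 0.9
¬((¬d → b) → (a ∨ ¬b)): Gödel ¬ of 0.9 = 0 (operand ≠ 0)
¬¬((¬d → b) → (a ∨ ¬b)): Gödel ¬ of 0 = 1 (operand is 0)
(a ∨ a) = max(0.9, 0.9) = 0.9
(c ∧ (a ∨ a)) = min(0.1, 0.9) = 0.1
¬d: Gödel ¬ of 0.7 = 0 (operand ≠ 0)
(c ∨ a) = max(0.1, 0.9) = 0.9
(¬d ∧ (c ∨ a)) = min(0, 0.9) = 0
((c ∧ (a ∨ a)) ∨ (¬d ∧ (c ∨ a))) = max(0.1, 0) = 0.1
(¬¬((¬d → b) → (a ∨ ¬b)) → ((c ∧ (a ∨ a)) ∨ (¬d ∧ (c ∨ a)))): 1 > 0.1, so result = 0.1
(c → (¬¬((¬d → b) → (a ∨ ¬b)) → ((c ∧ (a ∨ a)) ∨ (¬d ∧ (c ∨ a))))): 0.1 ≤ 0.1, so result = 1
(d ∧ (c → (¬¬((¬d → b) → (a ∨ ¬b)) → ((c ∧ (a ∨ a)) ∨ (¬d ∧ (c ∨ a)))))) = min(0.7, 1) = 0.7
(((c ∧ c) ∨ ¬c) ∨ (d ∧ (c → (¬¬((¬d → b) → (a ∨ ¬b)) → ((c ∧ (a ∨ a)) ∨ (¬d ∧ (c ∨ a))))))) = max(0.1, 0.7) = 0.7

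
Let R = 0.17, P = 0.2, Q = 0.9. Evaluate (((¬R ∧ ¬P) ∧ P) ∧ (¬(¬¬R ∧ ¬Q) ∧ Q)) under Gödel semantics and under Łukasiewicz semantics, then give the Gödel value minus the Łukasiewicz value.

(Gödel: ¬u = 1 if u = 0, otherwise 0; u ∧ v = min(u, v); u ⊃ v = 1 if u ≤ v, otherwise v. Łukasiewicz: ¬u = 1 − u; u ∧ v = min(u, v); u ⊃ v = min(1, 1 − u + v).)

Gödel evaluation:
  ¬R: Gödel ¬ of 0.17 = 0 (operand ≠ 0)
  ¬P: Gödel ¬ of 0.2 = 0 (operand ≠ 0)
  (¬R ∧ ¬P) = min(0, 0) = 0
  ((¬R ∧ ¬P) ∧ P) = min(0, 0.2) = 0
  ¬R: Gödel ¬ of 0.17 = 0 (operand ≠ 0)
  ¬¬R: Gödel ¬ of 0 = 1 (operand is 0)
  ¬Q: Gödel ¬ of 0.9 = 0 (operand ≠ 0)
  (¬¬R ∧ ¬Q) = min(1, 0) = 0
  ¬(¬¬R ∧ ¬Q): Gödel ¬ of 0 = 1 (operand is 0)
  (¬(¬¬R ∧ ¬Q) ∧ Q) = min(1, 0.9) = 0.9
  (((¬R ∧ ¬P) ∧ P) ∧ (¬(¬¬R ∧ ¬Q) ∧ Q)) = min(0, 0.9) = 0
  Gödel value = 0
Łukasiewicz evaluation:
  ¬R: Łukasiewicz ¬ gives 1 − 0.17 = 0.83
  ¬P: Łukasiewicz ¬ gives 1 − 0.2 = 0.8
  (¬R ∧ ¬P) = min(0.83, 0.8) = 0.8
  ((¬R ∧ ¬P) ∧ P) = min(0.8, 0.2) = 0.2
  ¬R: Łukasiewicz ¬ gives 1 − 0.17 = 0.83
  ¬¬R: Łukasiewicz ¬ gives 1 − 0.83 = 0.17
  ¬Q: Łukasiewicz ¬ gives 1 − 0.9 = 0.1
  (¬¬R ∧ ¬Q) = min(0.17, 0.1) = 0.1
  ¬(¬¬R ∧ ¬Q): Łukasiewicz ¬ gives 1 − 0.1 = 0.9
  (¬(¬¬R ∧ ¬Q) ∧ Q) = min(0.9, 0.9) = 0.9
  (((¬R ∧ ¬P) ∧ P) ∧ (¬(¬¬R ∧ ¬Q) ∧ Q)) = min(0.2, 0.9) = 0.2
  Łukasiewicz value = 0.2
Difference: 0 − 0.2 = -0.20

-0.20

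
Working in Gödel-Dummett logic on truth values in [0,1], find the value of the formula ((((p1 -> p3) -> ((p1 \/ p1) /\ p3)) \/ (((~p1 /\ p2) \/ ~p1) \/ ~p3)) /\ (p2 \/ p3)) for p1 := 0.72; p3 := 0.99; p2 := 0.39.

0.72

(p1 -> p3): 0.72 ≤ 0.99, so result = 1
(p1 \/ p1) = max(0.72, 0.72) = 0.72
((p1 \/ p1) /\ p3) = min(0.72, 0.99) = 0.72
((p1 -> p3) -> ((p1 \/ p1) /\ p3)): 1 > 0.72, so result = 0.72
~p1: Gödel ¬ of 0.72 = 0 (operand ≠ 0)
(~p1 /\ p2) = min(0, 0.39) = 0
~p1: Gödel ¬ of 0.72 = 0 (operand ≠ 0)
((~p1 /\ p2) \/ ~p1) = max(0, 0) = 0
~p3: Gödel ¬ of 0.99 = 0 (operand ≠ 0)
(((~p1 /\ p2) \/ ~p1) \/ ~p3) = max(0, 0) = 0
(((p1 -> p3) -> ((p1 \/ p1) /\ p3)) \/ (((~p1 /\ p2) \/ ~p1) \/ ~p3)) = max(0.72, 0) = 0.72
(p2 \/ p3) = max(0.39, 0.99) = 0.99
((((p1 -> p3) -> ((p1 \/ p1) /\ p3)) \/ (((~p1 /\ p2) \/ ~p1) \/ ~p3)) /\ (p2 \/ p3)) = min(0.72, 0.99) = 0.72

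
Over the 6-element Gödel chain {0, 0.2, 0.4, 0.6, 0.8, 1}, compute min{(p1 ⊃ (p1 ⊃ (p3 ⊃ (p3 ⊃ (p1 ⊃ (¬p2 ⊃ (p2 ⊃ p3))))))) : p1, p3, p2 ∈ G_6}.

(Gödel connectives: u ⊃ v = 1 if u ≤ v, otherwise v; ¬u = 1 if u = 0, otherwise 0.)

Every assignment gives 1. For instance at p1 = 0, p3 = 0, p2 = 0:
  ¬p2: Gödel ¬ of 0 = 1 (operand is 0)
  (p2 ⊃ p3): 0 ≤ 0, so result = 1
  (¬p2 ⊃ (p2 ⊃ p3)): 1 ≤ 1, so result = 1
  (p1 ⊃ (¬p2 ⊃ (p2 ⊃ p3))): 0 ≤ 1, so result = 1
  (p3 ⊃ (p1 ⊃ (¬p2 ⊃ (p2 ⊃ p3)))): 0 ≤ 1, so result = 1
  (p3 ⊃ (p3 ⊃ (p1 ⊃ (¬p2 ⊃ (p2 ⊃ p3))))): 0 ≤ 1, so result = 1
  (p1 ⊃ (p3 ⊃ (p3 ⊃ (p1 ⊃ (¬p2 ⊃ (p2 ⊃ p3)))))): 0 ≤ 1, so result = 1
  (p1 ⊃ (p1 ⊃ (p3 ⊃ (p3 ⊃ (p1 ⊃ (¬p2 ⊃ (p2 ⊃ p3))))))): 0 ≤ 1, so result = 1
All 216 assignments give value 1 — the formula is a G_6-tautology.

1.00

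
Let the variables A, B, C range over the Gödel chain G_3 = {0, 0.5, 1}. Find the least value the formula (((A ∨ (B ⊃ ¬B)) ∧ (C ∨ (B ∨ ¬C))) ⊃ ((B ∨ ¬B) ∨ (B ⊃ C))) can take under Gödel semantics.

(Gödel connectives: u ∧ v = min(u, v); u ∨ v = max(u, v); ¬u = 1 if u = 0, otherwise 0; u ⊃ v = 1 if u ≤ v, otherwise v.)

0.50

The minimum is attained at A = 1, B = 0.5, C = 0:
  ¬B: Gödel ¬ of 0.5 = 0 (operand ≠ 0)
  (B ⊃ ¬B): 0.5 > 0, so result = 0
  (A ∨ (B ⊃ ¬B)) = max(1, 0) = 1
  ¬C: Gödel ¬ of 0 = 1 (operand is 0)
  (B ∨ ¬C) = max(0.5, 1) = 1
  (C ∨ (B ∨ ¬C)) = max(0, 1) = 1
  ((A ∨ (B ⊃ ¬B)) ∧ (C ∨ (B ∨ ¬C))) = min(1, 1) = 1
  ¬B: Gödel ¬ of 0.5 = 0 (operand ≠ 0)
  (B ∨ ¬B) = max(0.5, 0) = 0.5
  (B ⊃ C): 0.5 > 0, so result = 0
  ((B ∨ ¬B) ∨ (B ⊃ C)) = max(0.5, 0) = 0.5
  (((A ∨ (B ⊃ ¬B)) ∧ (C ∨ (B ∨ ¬C))) ⊃ ((B ∨ ¬B) ∨ (B ⊃ C))): 1 > 0.5, so result = 0.5
Checking all 27 assignments confirms none give a value below 0.50.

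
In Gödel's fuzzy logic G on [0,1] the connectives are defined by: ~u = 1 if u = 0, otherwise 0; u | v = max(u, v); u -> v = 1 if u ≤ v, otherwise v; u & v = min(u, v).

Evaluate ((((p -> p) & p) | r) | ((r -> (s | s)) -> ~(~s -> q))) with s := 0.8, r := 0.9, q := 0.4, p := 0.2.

(p -> p): 0.2 ≤ 0.2, so result = 1
((p -> p) & p) = min(1, 0.2) = 0.2
(((p -> p) & p) | r) = max(0.2, 0.9) = 0.9
(s | s) = max(0.8, 0.8) = 0.8
(r -> (s | s)): 0.9 > 0.8, so result = 0.8
~s: Gödel ¬ of 0.8 = 0 (operand ≠ 0)
(~s -> q): 0 ≤ 0.4, so result = 1
~(~s -> q): Gödel ¬ of 1 = 0 (operand ≠ 0)
((r -> (s | s)) -> ~(~s -> q)): 0.8 > 0, so result = 0
((((p -> p) & p) | r) | ((r -> (s | s)) -> ~(~s -> q))) = max(0.9, 0) = 0.9

0.90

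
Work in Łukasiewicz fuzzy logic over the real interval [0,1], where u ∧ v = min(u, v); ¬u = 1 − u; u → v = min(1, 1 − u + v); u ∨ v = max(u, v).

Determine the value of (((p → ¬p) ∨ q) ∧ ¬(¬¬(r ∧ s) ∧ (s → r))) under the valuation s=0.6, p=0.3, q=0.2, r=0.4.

¬p: Łukasiewicz ¬ gives 1 − 0.3 = 0.7
(p → ¬p): min(1, 1 − 0.3 + 0.7) = 1
((p → ¬p) ∨ q) = max(1, 0.2) = 1
(r ∧ s) = min(0.4, 0.6) = 0.4
¬(r ∧ s): Łukasiewicz ¬ gives 1 − 0.4 = 0.6
¬¬(r ∧ s): Łukasiewicz ¬ gives 1 − 0.6 = 0.4
(s → r): min(1, 1 − 0.6 + 0.4) = 0.8
(¬¬(r ∧ s) ∧ (s → r)) = min(0.4, 0.8) = 0.4
¬(¬¬(r ∧ s) ∧ (s → r)): Łukasiewicz ¬ gives 1 − 0.4 = 0.6
(((p → ¬p) ∨ q) ∧ ¬(¬¬(r ∧ s) ∧ (s → r))) = min(1, 0.6) = 0.6

0.60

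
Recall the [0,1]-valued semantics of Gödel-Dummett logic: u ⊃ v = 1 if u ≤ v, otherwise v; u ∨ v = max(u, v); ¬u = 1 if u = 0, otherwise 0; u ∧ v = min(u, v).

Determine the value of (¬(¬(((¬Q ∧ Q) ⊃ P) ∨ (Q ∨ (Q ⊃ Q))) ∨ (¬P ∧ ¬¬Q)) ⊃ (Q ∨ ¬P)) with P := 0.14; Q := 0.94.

0.94

¬Q: Gödel ¬ of 0.94 = 0 (operand ≠ 0)
(¬Q ∧ Q) = min(0, 0.94) = 0
((¬Q ∧ Q) ⊃ P): 0 ≤ 0.14, so result = 1
(Q ⊃ Q): 0.94 ≤ 0.94, so result = 1
(Q ∨ (Q ⊃ Q)) = max(0.94, 1) = 1
(((¬Q ∧ Q) ⊃ P) ∨ (Q ∨ (Q ⊃ Q))) = max(1, 1) = 1
¬(((¬Q ∧ Q) ⊃ P) ∨ (Q ∨ (Q ⊃ Q))): Gödel ¬ of 1 = 0 (operand ≠ 0)
¬P: Gödel ¬ of 0.14 = 0 (operand ≠ 0)
¬Q: Gödel ¬ of 0.94 = 0 (operand ≠ 0)
¬¬Q: Gödel ¬ of 0 = 1 (operand is 0)
(¬P ∧ ¬¬Q) = min(0, 1) = 0
(¬(((¬Q ∧ Q) ⊃ P) ∨ (Q ∨ (Q ⊃ Q))) ∨ (¬P ∧ ¬¬Q)) = max(0, 0) = 0
¬(¬(((¬Q ∧ Q) ⊃ P) ∨ (Q ∨ (Q ⊃ Q))) ∨ (¬P ∧ ¬¬Q)): Gödel ¬ of 0 = 1 (operand is 0)
¬P: Gödel ¬ of 0.14 = 0 (operand ≠ 0)
(Q ∨ ¬P) = max(0.94, 0) = 0.94
(¬(¬(((¬Q ∧ Q) ⊃ P) ∨ (Q ∨ (Q ⊃ Q))) ∨ (¬P ∧ ¬¬Q)) ⊃ (Q ∨ ¬P)): 1 > 0.94, so result = 0.94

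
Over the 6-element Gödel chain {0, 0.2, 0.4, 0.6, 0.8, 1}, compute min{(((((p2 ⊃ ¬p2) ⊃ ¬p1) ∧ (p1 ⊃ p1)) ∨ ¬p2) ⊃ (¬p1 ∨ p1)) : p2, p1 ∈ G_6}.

0.20

The minimum is attained at p2 = 0, p1 = 0.2:
  ¬p2: Gödel ¬ of 0 = 1 (operand is 0)
  (p2 ⊃ ¬p2): 0 ≤ 1, so result = 1
  ¬p1: Gödel ¬ of 0.2 = 0 (operand ≠ 0)
  ((p2 ⊃ ¬p2) ⊃ ¬p1): 1 > 0, so result = 0
  (p1 ⊃ p1): 0.2 ≤ 0.2, so result = 1
  (((p2 ⊃ ¬p2) ⊃ ¬p1) ∧ (p1 ⊃ p1)) = min(0, 1) = 0
  ¬p2: Gödel ¬ of 0 = 1 (operand is 0)
  ((((p2 ⊃ ¬p2) ⊃ ¬p1) ∧ (p1 ⊃ p1)) ∨ ¬p2) = max(0, 1) = 1
  ¬p1: Gödel ¬ of 0.2 = 0 (operand ≠ 0)
  (¬p1 ∨ p1) = max(0, 0.2) = 0.2
  (((((p2 ⊃ ¬p2) ⊃ ¬p1) ∧ (p1 ⊃ p1)) ∨ ¬p2) ⊃ (¬p1 ∨ p1)): 1 > 0.2, so result = 0.2
Checking all 36 assignments confirms none give a value below 0.20.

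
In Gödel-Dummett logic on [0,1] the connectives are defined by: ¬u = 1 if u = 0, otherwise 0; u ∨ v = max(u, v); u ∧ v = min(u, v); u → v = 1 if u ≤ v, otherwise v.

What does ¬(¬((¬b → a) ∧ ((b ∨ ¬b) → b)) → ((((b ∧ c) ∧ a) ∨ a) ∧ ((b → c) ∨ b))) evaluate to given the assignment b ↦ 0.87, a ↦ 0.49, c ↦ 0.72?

¬b: Gödel ¬ of 0.87 = 0 (operand ≠ 0)
(¬b → a): 0 ≤ 0.49, so result = 1
¬b: Gödel ¬ of 0.87 = 0 (operand ≠ 0)
(b ∨ ¬b) = max(0.87, 0) = 0.87
((b ∨ ¬b) → b): 0.87 ≤ 0.87, so result = 1
((¬b → a) ∧ ((b ∨ ¬b) → b)) = min(1, 1) = 1
¬((¬b → a) ∧ ((b ∨ ¬b) → b)): Gödel ¬ of 1 = 0 (operand ≠ 0)
(b ∧ c) = min(0.87, 0.72) = 0.72
((b ∧ c) ∧ a) = min(0.72, 0.49) = 0.49
(((b ∧ c) ∧ a) ∨ a) = max(0.49, 0.49) = 0.49
(b → c): 0.87 > 0.72, so result = 0.72
((b → c) ∨ b) = max(0.72, 0.87) = 0.87
((((b ∧ c) ∧ a) ∨ a) ∧ ((b → c) ∨ b)) = min(0.49, 0.87) = 0.49
(¬((¬b → a) ∧ ((b ∨ ¬b) → b)) → ((((b ∧ c) ∧ a) ∨ a) ∧ ((b → c) ∨ b))): 0 ≤ 0.49, so result = 1
¬(¬((¬b → a) ∧ ((b ∨ ¬b) → b)) → ((((b ∧ c) ∧ a) ∨ a) ∧ ((b → c) ∨ b))): Gödel ¬ of 1 = 0 (operand ≠ 0)

0.00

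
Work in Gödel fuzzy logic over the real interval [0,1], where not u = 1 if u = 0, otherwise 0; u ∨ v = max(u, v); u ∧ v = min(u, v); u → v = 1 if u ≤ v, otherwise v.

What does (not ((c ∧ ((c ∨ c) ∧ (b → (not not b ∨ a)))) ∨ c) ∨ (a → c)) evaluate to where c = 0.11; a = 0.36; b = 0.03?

(c ∨ c) = max(0.11, 0.11) = 0.11
not b: Gödel ¬ of 0.03 = 0 (operand ≠ 0)
not not b: Gödel ¬ of 0 = 1 (operand is 0)
(not not b ∨ a) = max(1, 0.36) = 1
(b → (not not b ∨ a)): 0.03 ≤ 1, so result = 1
((c ∨ c) ∧ (b → (not not b ∨ a))) = min(0.11, 1) = 0.11
(c ∧ ((c ∨ c) ∧ (b → (not not b ∨ a)))) = min(0.11, 0.11) = 0.11
((c ∧ ((c ∨ c) ∧ (b → (not not b ∨ a)))) ∨ c) = max(0.11, 0.11) = 0.11
not ((c ∧ ((c ∨ c) ∧ (b → (not not b ∨ a)))) ∨ c): Gödel ¬ of 0.11 = 0 (operand ≠ 0)
(a → c): 0.36 > 0.11, so result = 0.11
(not ((c ∧ ((c ∨ c) ∧ (b → (not not b ∨ a)))) ∨ c) ∨ (a → c)) = max(0, 0.11) = 0.11

0.11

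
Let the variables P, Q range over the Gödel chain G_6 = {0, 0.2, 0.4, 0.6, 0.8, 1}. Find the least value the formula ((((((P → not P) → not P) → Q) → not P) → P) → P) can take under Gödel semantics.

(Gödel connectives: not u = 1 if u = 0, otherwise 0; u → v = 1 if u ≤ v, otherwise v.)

0.20

The minimum is attained at P = 0.2, Q = 0.2:
  not P: Gödel ¬ of 0.2 = 0 (operand ≠ 0)
  (P → not P): 0.2 > 0, so result = 0
  not P: Gödel ¬ of 0.2 = 0 (operand ≠ 0)
  ((P → not P) → not P): 0 ≤ 0, so result = 1
  (((P → not P) → not P) → Q): 1 > 0.2, so result = 0.2
  not P: Gödel ¬ of 0.2 = 0 (operand ≠ 0)
  ((((P → not P) → not P) → Q) → not P): 0.2 > 0, so result = 0
  (((((P → not P) → not P) → Q) → not P) → P): 0 ≤ 0.2, so result = 1
  ((((((P → not P) → not P) → Q) → not P) → P) → P): 1 > 0.2, so result = 0.2
Checking all 36 assignments confirms none give a value below 0.20.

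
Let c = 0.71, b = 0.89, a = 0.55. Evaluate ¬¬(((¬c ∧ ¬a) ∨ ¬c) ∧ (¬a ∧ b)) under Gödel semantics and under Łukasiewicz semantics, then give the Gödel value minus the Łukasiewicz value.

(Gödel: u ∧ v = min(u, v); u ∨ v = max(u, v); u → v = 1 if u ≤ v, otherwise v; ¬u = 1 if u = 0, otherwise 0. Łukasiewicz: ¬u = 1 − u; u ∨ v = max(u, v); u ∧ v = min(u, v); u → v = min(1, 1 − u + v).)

Gödel evaluation:
  ¬c: Gödel ¬ of 0.71 = 0 (operand ≠ 0)
  ¬a: Gödel ¬ of 0.55 = 0 (operand ≠ 0)
  (¬c ∧ ¬a) = min(0, 0) = 0
  ¬c: Gödel ¬ of 0.71 = 0 (operand ≠ 0)
  ((¬c ∧ ¬a) ∨ ¬c) = max(0, 0) = 0
  ¬a: Gödel ¬ of 0.55 = 0 (operand ≠ 0)
  (¬a ∧ b) = min(0, 0.89) = 0
  (((¬c ∧ ¬a) ∨ ¬c) ∧ (¬a ∧ b)) = min(0, 0) = 0
  ¬(((¬c ∧ ¬a) ∨ ¬c) ∧ (¬a ∧ b)): Gödel ¬ of 0 = 1 (operand is 0)
  ¬¬(((¬c ∧ ¬a) ∨ ¬c) ∧ (¬a ∧ b)): Gödel ¬ of 1 = 0 (operand ≠ 0)
  Gödel value = 0
Łukasiewicz evaluation:
  ¬c: Łukasiewicz ¬ gives 1 − 0.71 = 0.29
  ¬a: Łukasiewicz ¬ gives 1 − 0.55 = 0.45
  (¬c ∧ ¬a) = min(0.29, 0.45) = 0.29
  ¬c: Łukasiewicz ¬ gives 1 − 0.71 = 0.29
  ((¬c ∧ ¬a) ∨ ¬c) = max(0.29, 0.29) = 0.29
  ¬a: Łukasiewicz ¬ gives 1 − 0.55 = 0.45
  (¬a ∧ b) = min(0.45, 0.89) = 0.45
  (((¬c ∧ ¬a) ∨ ¬c) ∧ (¬a ∧ b)) = min(0.29, 0.45) = 0.29
  ¬(((¬c ∧ ¬a) ∨ ¬c) ∧ (¬a ∧ b)): Łukasiewicz ¬ gives 1 − 0.29 = 0.71
  ¬¬(((¬c ∧ ¬a) ∨ ¬c) ∧ (¬a ∧ b)): Łukasiewicz ¬ gives 1 − 0.71 = 0.29
  Łukasiewicz value = 0.29
Difference: 0 − 0.29 = -0.29

-0.29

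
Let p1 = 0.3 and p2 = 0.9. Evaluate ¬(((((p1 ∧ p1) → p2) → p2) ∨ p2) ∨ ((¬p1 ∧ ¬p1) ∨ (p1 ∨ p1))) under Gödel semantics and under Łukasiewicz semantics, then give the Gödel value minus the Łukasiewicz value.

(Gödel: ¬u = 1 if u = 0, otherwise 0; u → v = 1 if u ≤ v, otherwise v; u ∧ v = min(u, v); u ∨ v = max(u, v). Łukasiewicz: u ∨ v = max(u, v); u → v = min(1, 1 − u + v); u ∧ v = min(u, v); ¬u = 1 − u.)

-0.10

Gödel evaluation:
  (p1 ∧ p1) = min(0.3, 0.3) = 0.3
  ((p1 ∧ p1) → p2): 0.3 ≤ 0.9, so result = 1
  (((p1 ∧ p1) → p2) → p2): 1 > 0.9, so result = 0.9
  ((((p1 ∧ p1) → p2) → p2) ∨ p2) = max(0.9, 0.9) = 0.9
  ¬p1: Gödel ¬ of 0.3 = 0 (operand ≠ 0)
  ¬p1: Gödel ¬ of 0.3 = 0 (operand ≠ 0)
  (¬p1 ∧ ¬p1) = min(0, 0) = 0
  (p1 ∨ p1) = max(0.3, 0.3) = 0.3
  ((¬p1 ∧ ¬p1) ∨ (p1 ∨ p1)) = max(0, 0.3) = 0.3
  (((((p1 ∧ p1) → p2) → p2) ∨ p2) ∨ ((¬p1 ∧ ¬p1) ∨ (p1 ∨ p1))) = max(0.9, 0.3) = 0.9
  ¬(((((p1 ∧ p1) → p2) → p2) ∨ p2) ∨ ((¬p1 ∧ ¬p1) ∨ (p1 ∨ p1))): Gödel ¬ of 0.9 = 0 (operand ≠ 0)
  Gödel value = 0
Łukasiewicz evaluation:
  (p1 ∧ p1) = min(0.3, 0.3) = 0.3
  ((p1 ∧ p1) → p2): min(1, 1 − 0.3 + 0.9) = 1
  (((p1 ∧ p1) → p2) → p2): min(1, 1 − 1 + 0.9) = 0.9
  ((((p1 ∧ p1) → p2) → p2) ∨ p2) = max(0.9, 0.9) = 0.9
  ¬p1: Łukasiewicz ¬ gives 1 − 0.3 = 0.7
  ¬p1: Łukasiewicz ¬ gives 1 − 0.3 = 0.7
  (¬p1 ∧ ¬p1) = min(0.7, 0.7) = 0.7
  (p1 ∨ p1) = max(0.3, 0.3) = 0.3
  ((¬p1 ∧ ¬p1) ∨ (p1 ∨ p1)) = max(0.7, 0.3) = 0.7
  (((((p1 ∧ p1) → p2) → p2) ∨ p2) ∨ ((¬p1 ∧ ¬p1) ∨ (p1 ∨ p1))) = max(0.9, 0.7) = 0.9
  ¬(((((p1 ∧ p1) → p2) → p2) ∨ p2) ∨ ((¬p1 ∧ ¬p1) ∨ (p1 ∨ p1))): Łukasiewicz ¬ gives 1 − 0.9 = 0.1
  Łukasiewicz value = 0.1
Difference: 0 − 0.1 = -0.10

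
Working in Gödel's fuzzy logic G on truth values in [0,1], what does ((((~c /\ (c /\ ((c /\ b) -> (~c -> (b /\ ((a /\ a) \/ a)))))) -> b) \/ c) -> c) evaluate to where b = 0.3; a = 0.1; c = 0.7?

~c: Gödel ¬ of 0.7 = 0 (operand ≠ 0)
(c /\ b) = min(0.7, 0.3) = 0.3
~c: Gödel ¬ of 0.7 = 0 (operand ≠ 0)
(a /\ a) = min(0.1, 0.1) = 0.1
((a /\ a) \/ a) = max(0.1, 0.1) = 0.1
(b /\ ((a /\ a) \/ a)) = min(0.3, 0.1) = 0.1
(~c -> (b /\ ((a /\ a) \/ a))): 0 ≤ 0.1, so result = 1
((c /\ b) -> (~c -> (b /\ ((a /\ a) \/ a)))): 0.3 ≤ 1, so result = 1
(c /\ ((c /\ b) -> (~c -> (b /\ ((a /\ a) \/ a))))) = min(0.7, 1) = 0.7
(~c /\ (c /\ ((c /\ b) -> (~c -> (b /\ ((a /\ a) \/ a)))))) = min(0, 0.7) = 0
((~c /\ (c /\ ((c /\ b) -> (~c -> (b /\ ((a /\ a) \/ a)))))) -> b): 0 ≤ 0.3, so result = 1
(((~c /\ (c /\ ((c /\ b) -> (~c -> (b /\ ((a /\ a) \/ a)))))) -> b) \/ c) = max(1, 0.7) = 1
((((~c /\ (c /\ ((c /\ b) -> (~c -> (b /\ ((a /\ a) \/ a)))))) -> b) \/ c) -> c): 1 > 0.7, so result = 0.7

0.70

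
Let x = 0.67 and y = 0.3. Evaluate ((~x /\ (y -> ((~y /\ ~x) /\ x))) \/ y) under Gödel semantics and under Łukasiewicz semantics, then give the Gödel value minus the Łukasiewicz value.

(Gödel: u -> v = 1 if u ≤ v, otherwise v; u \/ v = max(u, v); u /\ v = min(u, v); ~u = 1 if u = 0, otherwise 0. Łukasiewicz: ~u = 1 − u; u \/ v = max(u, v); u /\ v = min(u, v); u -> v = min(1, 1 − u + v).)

Gödel evaluation:
  ~x: Gödel ¬ of 0.67 = 0 (operand ≠ 0)
  ~y: Gödel ¬ of 0.3 = 0 (operand ≠ 0)
  ~x: Gödel ¬ of 0.67 = 0 (operand ≠ 0)
  (~y /\ ~x) = min(0, 0) = 0
  ((~y /\ ~x) /\ x) = min(0, 0.67) = 0
  (y -> ((~y /\ ~x) /\ x)): 0.3 > 0, so result = 0
  (~x /\ (y -> ((~y /\ ~x) /\ x))) = min(0, 0) = 0
  ((~x /\ (y -> ((~y /\ ~x) /\ x))) \/ y) = max(0, 0.3) = 0.3
  Gödel value = 0.3
Łukasiewicz evaluation:
  ~x: Łukasiewicz ¬ gives 1 − 0.67 = 0.33
  ~y: Łukasiewicz ¬ gives 1 − 0.3 = 0.7
  ~x: Łukasiewicz ¬ gives 1 − 0.67 = 0.33
  (~y /\ ~x) = min(0.7, 0.33) = 0.33
  ((~y /\ ~x) /\ x) = min(0.33, 0.67) = 0.33
  (y -> ((~y /\ ~x) /\ x)): min(1, 1 − 0.3 + 0.33) = 1
  (~x /\ (y -> ((~y /\ ~x) /\ x))) = min(0.33, 1) = 0.33
  ((~x /\ (y -> ((~y /\ ~x) /\ x))) \/ y) = max(0.33, 0.3) = 0.33
  Łukasiewicz value = 0.33
Difference: 0.3 − 0.33 = -0.03

-0.03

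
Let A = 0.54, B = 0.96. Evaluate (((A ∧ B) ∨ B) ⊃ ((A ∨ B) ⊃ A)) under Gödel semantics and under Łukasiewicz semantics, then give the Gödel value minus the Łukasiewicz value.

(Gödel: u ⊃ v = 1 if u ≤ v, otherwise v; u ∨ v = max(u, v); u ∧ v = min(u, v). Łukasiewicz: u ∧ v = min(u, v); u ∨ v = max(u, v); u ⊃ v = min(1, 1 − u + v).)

Gödel evaluation:
  (A ∧ B) = min(0.54, 0.96) = 0.54
  ((A ∧ B) ∨ B) = max(0.54, 0.96) = 0.96
  (A ∨ B) = max(0.54, 0.96) = 0.96
  ((A ∨ B) ⊃ A): 0.96 > 0.54, so result = 0.54
  (((A ∧ B) ∨ B) ⊃ ((A ∨ B) ⊃ A)): 0.96 > 0.54, so result = 0.54
  Gödel value = 0.54
Łukasiewicz evaluation:
  (A ∧ B) = min(0.54, 0.96) = 0.54
  ((A ∧ B) ∨ B) = max(0.54, 0.96) = 0.96
  (A ∨ B) = max(0.54, 0.96) = 0.96
  ((A ∨ B) ⊃ A): min(1, 1 − 0.96 + 0.54) = 0.58
  (((A ∧ B) ∨ B) ⊃ ((A ∨ B) ⊃ A)): min(1, 1 − 0.96 + 0.58) = 0.62
  Łukasiewicz value = 0.62
Difference: 0.54 − 0.62 = -0.08

-0.08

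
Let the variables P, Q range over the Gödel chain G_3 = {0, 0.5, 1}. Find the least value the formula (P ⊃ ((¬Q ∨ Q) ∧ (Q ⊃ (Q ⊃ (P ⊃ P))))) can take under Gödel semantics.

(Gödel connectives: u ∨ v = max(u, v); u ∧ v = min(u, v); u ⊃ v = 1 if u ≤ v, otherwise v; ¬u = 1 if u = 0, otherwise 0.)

0.50

The minimum is attained at P = 1, Q = 0.5:
  ¬Q: Gödel ¬ of 0.5 = 0 (operand ≠ 0)
  (¬Q ∨ Q) = max(0, 0.5) = 0.5
  (P ⊃ P): 1 ≤ 1, so result = 1
  (Q ⊃ (P ⊃ P)): 0.5 ≤ 1, so result = 1
  (Q ⊃ (Q ⊃ (P ⊃ P))): 0.5 ≤ 1, so result = 1
  ((¬Q ∨ Q) ∧ (Q ⊃ (Q ⊃ (P ⊃ P)))) = min(0.5, 1) = 0.5
  (P ⊃ ((¬Q ∨ Q) ∧ (Q ⊃ (Q ⊃ (P ⊃ P))))): 1 > 0.5, so result = 0.5
Checking all 9 assignments confirms none give a value below 0.50.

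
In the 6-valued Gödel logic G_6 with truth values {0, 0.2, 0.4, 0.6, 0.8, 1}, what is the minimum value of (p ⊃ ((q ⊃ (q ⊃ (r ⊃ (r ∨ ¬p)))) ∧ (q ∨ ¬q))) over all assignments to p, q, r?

The minimum is attained at p = 0.4, q = 0.2, r = 0:
  ¬p: Gödel ¬ of 0.4 = 0 (operand ≠ 0)
  (r ∨ ¬p) = max(0, 0) = 0
  (r ⊃ (r ∨ ¬p)): 0 ≤ 0, so result = 1
  (q ⊃ (r ⊃ (r ∨ ¬p))): 0.2 ≤ 1, so result = 1
  (q ⊃ (q ⊃ (r ⊃ (r ∨ ¬p)))): 0.2 ≤ 1, so result = 1
  ¬q: Gödel ¬ of 0.2 = 0 (operand ≠ 0)
  (q ∨ ¬q) = max(0.2, 0) = 0.2
  ((q ⊃ (q ⊃ (r ⊃ (r ∨ ¬p)))) ∧ (q ∨ ¬q)) = min(1, 0.2) = 0.2
  (p ⊃ ((q ⊃ (q ⊃ (r ⊃ (r ∨ ¬p)))) ∧ (q ∨ ¬q))): 0.4 > 0.2, so result = 0.2
Checking all 216 assignments confirms none give a value below 0.20.

0.20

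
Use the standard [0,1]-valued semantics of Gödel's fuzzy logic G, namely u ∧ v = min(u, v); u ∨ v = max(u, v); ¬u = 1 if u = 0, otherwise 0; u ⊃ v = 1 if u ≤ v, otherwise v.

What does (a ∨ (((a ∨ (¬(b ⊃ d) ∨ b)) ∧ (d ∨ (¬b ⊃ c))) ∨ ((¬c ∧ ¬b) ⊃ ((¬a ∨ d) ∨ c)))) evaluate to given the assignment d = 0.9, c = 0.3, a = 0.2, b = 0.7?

1.00

(b ⊃ d): 0.7 ≤ 0.9, so result = 1
¬(b ⊃ d): Gödel ¬ of 1 = 0 (operand ≠ 0)
(¬(b ⊃ d) ∨ b) = max(0, 0.7) = 0.7
(a ∨ (¬(b ⊃ d) ∨ b)) = max(0.2, 0.7) = 0.7
¬b: Gödel ¬ of 0.7 = 0 (operand ≠ 0)
(¬b ⊃ c): 0 ≤ 0.3, so result = 1
(d ∨ (¬b ⊃ c)) = max(0.9, 1) = 1
((a ∨ (¬(b ⊃ d) ∨ b)) ∧ (d ∨ (¬b ⊃ c))) = min(0.7, 1) = 0.7
¬c: Gödel ¬ of 0.3 = 0 (operand ≠ 0)
¬b: Gödel ¬ of 0.7 = 0 (operand ≠ 0)
(¬c ∧ ¬b) = min(0, 0) = 0
¬a: Gödel ¬ of 0.2 = 0 (operand ≠ 0)
(¬a ∨ d) = max(0, 0.9) = 0.9
((¬a ∨ d) ∨ c) = max(0.9, 0.3) = 0.9
((¬c ∧ ¬b) ⊃ ((¬a ∨ d) ∨ c)): 0 ≤ 0.9, so result = 1
(((a ∨ (¬(b ⊃ d) ∨ b)) ∧ (d ∨ (¬b ⊃ c))) ∨ ((¬c ∧ ¬b) ⊃ ((¬a ∨ d) ∨ c))) = max(0.7, 1) = 1
(a ∨ (((a ∨ (¬(b ⊃ d) ∨ b)) ∧ (d ∨ (¬b ⊃ c))) ∨ ((¬c ∧ ¬b) ⊃ ((¬a ∨ d) ∨ c)))) = max(0.2, 1) = 1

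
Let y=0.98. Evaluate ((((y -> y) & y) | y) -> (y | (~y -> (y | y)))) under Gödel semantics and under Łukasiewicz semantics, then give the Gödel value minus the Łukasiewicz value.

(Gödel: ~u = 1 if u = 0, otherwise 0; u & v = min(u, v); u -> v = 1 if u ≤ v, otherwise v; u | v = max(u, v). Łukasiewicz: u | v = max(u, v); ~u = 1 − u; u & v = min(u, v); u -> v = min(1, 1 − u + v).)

Gödel evaluation:
  (y -> y): 0.98 ≤ 0.98, so result = 1
  ((y -> y) & y) = min(1, 0.98) = 0.98
  (((y -> y) & y) | y) = max(0.98, 0.98) = 0.98
  ~y: Gödel ¬ of 0.98 = 0 (operand ≠ 0)
  (y | y) = max(0.98, 0.98) = 0.98
  (~y -> (y | y)): 0 ≤ 0.98, so result = 1
  (y | (~y -> (y | y))) = max(0.98, 1) = 1
  ((((y -> y) & y) | y) -> (y | (~y -> (y | y)))): 0.98 ≤ 1, so result = 1
  Gödel value = 1
Łukasiewicz evaluation:
  (y -> y): min(1, 1 − 0.98 + 0.98) = 1
  ((y -> y) & y) = min(1, 0.98) = 0.98
  (((y -> y) & y) | y) = max(0.98, 0.98) = 0.98
  ~y: Łukasiewicz ¬ gives 1 − 0.98 = 0.02
  (y | y) = max(0.98, 0.98) = 0.98
  (~y -> (y | y)): min(1, 1 − 0.02 + 0.98) = 1
  (y | (~y -> (y | y))) = max(0.98, 1) = 1
  ((((y -> y) & y) | y) -> (y | (~y -> (y | y)))): min(1, 1 − 0.98 + 1) = 1
  Łukasiewicz value = 1
Difference: 1 − 1 = 0.00

0.00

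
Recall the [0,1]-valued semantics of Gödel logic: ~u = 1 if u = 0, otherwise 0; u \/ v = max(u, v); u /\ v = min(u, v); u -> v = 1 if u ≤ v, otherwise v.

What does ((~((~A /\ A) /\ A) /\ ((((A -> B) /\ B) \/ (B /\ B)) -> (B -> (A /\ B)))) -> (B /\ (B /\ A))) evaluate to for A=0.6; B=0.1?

~A: Gödel ¬ of 0.6 = 0 (operand ≠ 0)
(~A /\ A) = min(0, 0.6) = 0
((~A /\ A) /\ A) = min(0, 0.6) = 0
~((~A /\ A) /\ A): Gödel ¬ of 0 = 1 (operand is 0)
(A -> B): 0.6 > 0.1, so result = 0.1
((A -> B) /\ B) = min(0.1, 0.1) = 0.1
(B /\ B) = min(0.1, 0.1) = 0.1
(((A -> B) /\ B) \/ (B /\ B)) = max(0.1, 0.1) = 0.1
(A /\ B) = min(0.6, 0.1) = 0.1
(B -> (A /\ B)): 0.1 ≤ 0.1, so result = 1
((((A -> B) /\ B) \/ (B /\ B)) -> (B -> (A /\ B))): 0.1 ≤ 1, so result = 1
(~((~A /\ A) /\ A) /\ ((((A -> B) /\ B) \/ (B /\ B)) -> (B -> (A /\ B)))) = min(1, 1) = 1
(B /\ A) = min(0.1, 0.6) = 0.1
(B /\ (B /\ A)) = min(0.1, 0.1) = 0.1
((~((~A /\ A) /\ A) /\ ((((A -> B) /\ B) \/ (B /\ B)) -> (B -> (A /\ B)))) -> (B /\ (B /\ A))): 1 > 0.1, so result = 0.1

0.10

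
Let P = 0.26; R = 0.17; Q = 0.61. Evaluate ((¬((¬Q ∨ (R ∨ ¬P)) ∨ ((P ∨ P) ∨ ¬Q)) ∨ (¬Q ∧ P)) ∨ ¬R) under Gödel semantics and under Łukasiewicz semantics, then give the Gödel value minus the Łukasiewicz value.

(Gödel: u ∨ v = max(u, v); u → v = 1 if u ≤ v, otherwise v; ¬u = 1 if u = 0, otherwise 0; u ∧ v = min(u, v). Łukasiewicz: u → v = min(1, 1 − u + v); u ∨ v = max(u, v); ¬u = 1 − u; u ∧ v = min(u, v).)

Gödel evaluation:
  ¬Q: Gödel ¬ of 0.61 = 0 (operand ≠ 0)
  ¬P: Gödel ¬ of 0.26 = 0 (operand ≠ 0)
  (R ∨ ¬P) = max(0.17, 0) = 0.17
  (¬Q ∨ (R ∨ ¬P)) = max(0, 0.17) = 0.17
  (P ∨ P) = max(0.26, 0.26) = 0.26
  ¬Q: Gödel ¬ of 0.61 = 0 (operand ≠ 0)
  ((P ∨ P) ∨ ¬Q) = max(0.26, 0) = 0.26
  ((¬Q ∨ (R ∨ ¬P)) ∨ ((P ∨ P) ∨ ¬Q)) = max(0.17, 0.26) = 0.26
  ¬((¬Q ∨ (R ∨ ¬P)) ∨ ((P ∨ P) ∨ ¬Q)): Gödel ¬ of 0.26 = 0 (operand ≠ 0)
  ¬Q: Gödel ¬ of 0.61 = 0 (operand ≠ 0)
  (¬Q ∧ P) = min(0, 0.26) = 0
  (¬((¬Q ∨ (R ∨ ¬P)) ∨ ((P ∨ P) ∨ ¬Q)) ∨ (¬Q ∧ P)) = max(0, 0) = 0
  ¬R: Gödel ¬ of 0.17 = 0 (operand ≠ 0)
  ((¬((¬Q ∨ (R ∨ ¬P)) ∨ ((P ∨ P) ∨ ¬Q)) ∨ (¬Q ∧ P)) ∨ ¬R) = max(0, 0) = 0
  Gödel value = 0
Łukasiewicz evaluation:
  ¬Q: Łukasiewicz ¬ gives 1 − 0.61 = 0.39
  ¬P: Łukasiewicz ¬ gives 1 − 0.26 = 0.74
  (R ∨ ¬P) = max(0.17, 0.74) = 0.74
  (¬Q ∨ (R ∨ ¬P)) = max(0.39, 0.74) = 0.74
  (P ∨ P) = max(0.26, 0.26) = 0.26
  ¬Q: Łukasiewicz ¬ gives 1 − 0.61 = 0.39
  ((P ∨ P) ∨ ¬Q) = max(0.26, 0.39) = 0.39
  ((¬Q ∨ (R ∨ ¬P)) ∨ ((P ∨ P) ∨ ¬Q)) = max(0.74, 0.39) = 0.74
  ¬((¬Q ∨ (R ∨ ¬P)) ∨ ((P ∨ P) ∨ ¬Q)): Łukasiewicz ¬ gives 1 − 0.74 = 0.26
  ¬Q: Łukasiewicz ¬ gives 1 − 0.61 = 0.39
  (¬Q ∧ P) = min(0.39, 0.26) = 0.26
  (¬((¬Q ∨ (R ∨ ¬P)) ∨ ((P ∨ P) ∨ ¬Q)) ∨ (¬Q ∧ P)) = max(0.26, 0.26) = 0.26
  ¬R: Łukasiewicz ¬ gives 1 − 0.17 = 0.83
  ((¬((¬Q ∨ (R ∨ ¬P)) ∨ ((P ∨ P) ∨ ¬Q)) ∨ (¬Q ∧ P)) ∨ ¬R) = max(0.26, 0.83) = 0.83
  Łukasiewicz value = 0.83
Difference: 0 − 0.83 = -0.83

-0.83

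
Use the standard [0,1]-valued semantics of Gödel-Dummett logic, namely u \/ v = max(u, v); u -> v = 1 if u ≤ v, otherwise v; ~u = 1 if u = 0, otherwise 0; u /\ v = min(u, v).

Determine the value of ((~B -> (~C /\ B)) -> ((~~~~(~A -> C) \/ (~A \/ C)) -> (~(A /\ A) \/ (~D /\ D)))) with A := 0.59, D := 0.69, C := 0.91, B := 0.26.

~B: Gödel ¬ of 0.26 = 0 (operand ≠ 0)
~C: Gödel ¬ of 0.91 = 0 (operand ≠ 0)
(~C /\ B) = min(0, 0.26) = 0
(~B -> (~C /\ B)): 0 ≤ 0, so result = 1
~A: Gödel ¬ of 0.59 = 0 (operand ≠ 0)
(~A -> C): 0 ≤ 0.91, so result = 1
~(~A -> C): Gödel ¬ of 1 = 0 (operand ≠ 0)
~~(~A -> C): Gödel ¬ of 0 = 1 (operand is 0)
~~~(~A -> C): Gödel ¬ of 1 = 0 (operand ≠ 0)
~~~~(~A -> C): Gödel ¬ of 0 = 1 (operand is 0)
~A: Gödel ¬ of 0.59 = 0 (operand ≠ 0)
(~A \/ C) = max(0, 0.91) = 0.91
(~~~~(~A -> C) \/ (~A \/ C)) = max(1, 0.91) = 1
(A /\ A) = min(0.59, 0.59) = 0.59
~(A /\ A): Gödel ¬ of 0.59 = 0 (operand ≠ 0)
~D: Gödel ¬ of 0.69 = 0 (operand ≠ 0)
(~D /\ D) = min(0, 0.69) = 0
(~(A /\ A) \/ (~D /\ D)) = max(0, 0) = 0
((~~~~(~A -> C) \/ (~A \/ C)) -> (~(A /\ A) \/ (~D /\ D))): 1 > 0, so result = 0
((~B -> (~C /\ B)) -> ((~~~~(~A -> C) \/ (~A \/ C)) -> (~(A /\ A) \/ (~D /\ D)))): 1 > 0, so result = 0

0.00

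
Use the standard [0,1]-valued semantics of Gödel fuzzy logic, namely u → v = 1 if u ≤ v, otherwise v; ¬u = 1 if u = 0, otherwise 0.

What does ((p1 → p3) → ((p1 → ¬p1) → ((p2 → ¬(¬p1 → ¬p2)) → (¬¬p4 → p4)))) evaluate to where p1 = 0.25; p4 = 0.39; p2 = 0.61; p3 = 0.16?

1.00

(p1 → p3): 0.25 > 0.16, so result = 0.16
¬p1: Gödel ¬ of 0.25 = 0 (operand ≠ 0)
(p1 → ¬p1): 0.25 > 0, so result = 0
¬p1: Gödel ¬ of 0.25 = 0 (operand ≠ 0)
¬p2: Gödel ¬ of 0.61 = 0 (operand ≠ 0)
(¬p1 → ¬p2): 0 ≤ 0, so result = 1
¬(¬p1 → ¬p2): Gödel ¬ of 1 = 0 (operand ≠ 0)
(p2 → ¬(¬p1 → ¬p2)): 0.61 > 0, so result = 0
¬p4: Gödel ¬ of 0.39 = 0 (operand ≠ 0)
¬¬p4: Gödel ¬ of 0 = 1 (operand is 0)
(¬¬p4 → p4): 1 > 0.39, so result = 0.39
((p2 → ¬(¬p1 → ¬p2)) → (¬¬p4 → p4)): 0 ≤ 0.39, so result = 1
((p1 → ¬p1) → ((p2 → ¬(¬p1 → ¬p2)) → (¬¬p4 → p4))): 0 ≤ 1, so result = 1
((p1 → p3) → ((p1 → ¬p1) → ((p2 → ¬(¬p1 → ¬p2)) → (¬¬p4 → p4)))): 0.16 ≤ 1, so result = 1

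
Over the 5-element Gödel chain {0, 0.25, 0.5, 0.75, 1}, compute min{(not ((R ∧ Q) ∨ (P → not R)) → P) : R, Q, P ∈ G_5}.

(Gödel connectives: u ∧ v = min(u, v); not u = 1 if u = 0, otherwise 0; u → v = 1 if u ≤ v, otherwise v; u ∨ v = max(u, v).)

0.25

The minimum is attained at R = 0.25, Q = 0, P = 0.25:
  (R ∧ Q) = min(0.25, 0) = 0
  not R: Gödel ¬ of 0.25 = 0 (operand ≠ 0)
  (P → not R): 0.25 > 0, so result = 0
  ((R ∧ Q) ∨ (P → not R)) = max(0, 0) = 0
  not ((R ∧ Q) ∨ (P → not R)): Gödel ¬ of 0 = 1 (operand is 0)
  (not ((R ∧ Q) ∨ (P → not R)) → P): 1 > 0.25, so result = 0.25
Checking all 125 assignments confirms none give a value below 0.25.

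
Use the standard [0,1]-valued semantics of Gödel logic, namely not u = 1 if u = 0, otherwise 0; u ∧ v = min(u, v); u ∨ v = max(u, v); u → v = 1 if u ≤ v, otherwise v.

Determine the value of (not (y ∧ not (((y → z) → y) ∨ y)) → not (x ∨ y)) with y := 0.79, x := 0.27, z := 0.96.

0.00

(y → z): 0.79 ≤ 0.96, so result = 1
((y → z) → y): 1 > 0.79, so result = 0.79
(((y → z) → y) ∨ y) = max(0.79, 0.79) = 0.79
not (((y → z) → y) ∨ y): Gödel ¬ of 0.79 = 0 (operand ≠ 0)
(y ∧ not (((y → z) → y) ∨ y)) = min(0.79, 0) = 0
not (y ∧ not (((y → z) → y) ∨ y)): Gödel ¬ of 0 = 1 (operand is 0)
(x ∨ y) = max(0.27, 0.79) = 0.79
not (x ∨ y): Gödel ¬ of 0.79 = 0 (operand ≠ 0)
(not (y ∧ not (((y → z) → y) ∨ y)) → not (x ∨ y)): 1 > 0, so result = 0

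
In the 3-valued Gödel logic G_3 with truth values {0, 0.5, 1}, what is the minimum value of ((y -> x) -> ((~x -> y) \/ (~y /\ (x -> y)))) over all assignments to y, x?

Every assignment gives 1. For instance at y = 0, x = 0:
  (y -> x): 0 ≤ 0, so result = 1
  ~x: Gödel ¬ of 0 = 1 (operand is 0)
  (~x -> y): 1 > 0, so result = 0
  ~y: Gödel ¬ of 0 = 1 (operand is 0)
  (x -> y): 0 ≤ 0, so result = 1
  (~y /\ (x -> y)) = min(1, 1) = 1
  ((~x -> y) \/ (~y /\ (x -> y))) = max(0, 1) = 1
  ((y -> x) -> ((~x -> y) \/ (~y /\ (x -> y)))): 1 ≤ 1, so result = 1
All 9 assignments give value 1 — the formula is a G_3-tautology.

1.00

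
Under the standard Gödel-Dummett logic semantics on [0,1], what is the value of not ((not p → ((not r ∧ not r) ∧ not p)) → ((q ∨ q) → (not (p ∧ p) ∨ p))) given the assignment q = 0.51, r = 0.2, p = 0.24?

not p: Gödel ¬ of 0.24 = 0 (operand ≠ 0)
not r: Gödel ¬ of 0.2 = 0 (operand ≠ 0)
not r: Gödel ¬ of 0.2 = 0 (operand ≠ 0)
(not r ∧ not r) = min(0, 0) = 0
not p: Gödel ¬ of 0.24 = 0 (operand ≠ 0)
((not r ∧ not r) ∧ not p) = min(0, 0) = 0
(not p → ((not r ∧ not r) ∧ not p)): 0 ≤ 0, so result = 1
(q ∨ q) = max(0.51, 0.51) = 0.51
(p ∧ p) = min(0.24, 0.24) = 0.24
not (p ∧ p): Gödel ¬ of 0.24 = 0 (operand ≠ 0)
(not (p ∧ p) ∨ p) = max(0, 0.24) = 0.24
((q ∨ q) → (not (p ∧ p) ∨ p)): 0.51 > 0.24, so result = 0.24
((not p → ((not r ∧ not r) ∧ not p)) → ((q ∨ q) → (not (p ∧ p) ∨ p))): 1 > 0.24, so result = 0.24
not ((not p → ((not r ∧ not r) ∧ not p)) → ((q ∨ q) → (not (p ∧ p) ∨ p))): Gödel ¬ of 0.24 = 0 (operand ≠ 0)

0.00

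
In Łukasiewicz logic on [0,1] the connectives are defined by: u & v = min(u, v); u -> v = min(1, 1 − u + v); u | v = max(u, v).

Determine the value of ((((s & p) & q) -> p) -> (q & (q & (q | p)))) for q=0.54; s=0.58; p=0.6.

0.54

(s & p) = min(0.58, 0.6) = 0.58
((s & p) & q) = min(0.58, 0.54) = 0.54
(((s & p) & q) -> p): min(1, 1 − 0.54 + 0.6) = 1
(q | p) = max(0.54, 0.6) = 0.6
(q & (q | p)) = min(0.54, 0.6) = 0.54
(q & (q & (q | p))) = min(0.54, 0.54) = 0.54
((((s & p) & q) -> p) -> (q & (q & (q | p)))): min(1, 1 − 1 + 0.54) = 0.54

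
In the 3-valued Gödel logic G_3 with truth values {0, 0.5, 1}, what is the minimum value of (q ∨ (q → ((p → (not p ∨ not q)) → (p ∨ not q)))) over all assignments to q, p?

0.50

The minimum is attained at q = 0.5, p = 0:
  not p: Gödel ¬ of 0 = 1 (operand is 0)
  not q: Gödel ¬ of 0.5 = 0 (operand ≠ 0)
  (not p ∨ not q) = max(1, 0) = 1
  (p → (not p ∨ not q)): 0 ≤ 1, so result = 1
  not q: Gödel ¬ of 0.5 = 0 (operand ≠ 0)
  (p ∨ not q) = max(0, 0) = 0
  ((p → (not p ∨ not q)) → (p ∨ not q)): 1 > 0, so result = 0
  (q → ((p → (not p ∨ not q)) → (p ∨ not q))): 0.5 > 0, so result = 0
  (q ∨ (q → ((p → (not p ∨ not q)) → (p ∨ not q)))) = max(0.5, 0) = 0.5
Checking all 9 assignments confirms none give a value below 0.50.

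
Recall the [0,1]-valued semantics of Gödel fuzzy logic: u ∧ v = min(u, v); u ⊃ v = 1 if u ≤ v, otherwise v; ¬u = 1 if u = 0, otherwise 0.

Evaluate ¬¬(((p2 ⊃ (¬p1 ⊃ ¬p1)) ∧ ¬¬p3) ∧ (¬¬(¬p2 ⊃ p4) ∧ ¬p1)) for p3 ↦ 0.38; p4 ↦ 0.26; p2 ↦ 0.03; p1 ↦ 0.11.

¬p1: Gödel ¬ of 0.11 = 0 (operand ≠ 0)
¬p1: Gödel ¬ of 0.11 = 0 (operand ≠ 0)
(¬p1 ⊃ ¬p1): 0 ≤ 0, so result = 1
(p2 ⊃ (¬p1 ⊃ ¬p1)): 0.03 ≤ 1, so result = 1
¬p3: Gödel ¬ of 0.38 = 0 (operand ≠ 0)
¬¬p3: Gödel ¬ of 0 = 1 (operand is 0)
((p2 ⊃ (¬p1 ⊃ ¬p1)) ∧ ¬¬p3) = min(1, 1) = 1
¬p2: Gödel ¬ of 0.03 = 0 (operand ≠ 0)
(¬p2 ⊃ p4): 0 ≤ 0.26, so result = 1
¬(¬p2 ⊃ p4): Gödel ¬ of 1 = 0 (operand ≠ 0)
¬¬(¬p2 ⊃ p4): Gödel ¬ of 0 = 1 (operand is 0)
¬p1: Gödel ¬ of 0.11 = 0 (operand ≠ 0)
(¬¬(¬p2 ⊃ p4) ∧ ¬p1) = min(1, 0) = 0
(((p2 ⊃ (¬p1 ⊃ ¬p1)) ∧ ¬¬p3) ∧ (¬¬(¬p2 ⊃ p4) ∧ ¬p1)) = min(1, 0) = 0
¬(((p2 ⊃ (¬p1 ⊃ ¬p1)) ∧ ¬¬p3) ∧ (¬¬(¬p2 ⊃ p4) ∧ ¬p1)): Gödel ¬ of 0 = 1 (operand is 0)
¬¬(((p2 ⊃ (¬p1 ⊃ ¬p1)) ∧ ¬¬p3) ∧ (¬¬(¬p2 ⊃ p4) ∧ ¬p1)): Gödel ¬ of 1 = 0 (operand ≠ 0)

0.00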